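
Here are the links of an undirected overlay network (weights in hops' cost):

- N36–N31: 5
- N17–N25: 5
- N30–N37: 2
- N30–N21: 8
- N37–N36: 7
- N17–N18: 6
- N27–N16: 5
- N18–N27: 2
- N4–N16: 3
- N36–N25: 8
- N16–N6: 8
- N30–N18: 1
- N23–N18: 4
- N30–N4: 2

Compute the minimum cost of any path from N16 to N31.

19 hops' cost

Compare a few routes:
N16 - N4 - N30 - N37 - N36 - N31: 3+2+2+7+5 = 19
N16 - N27 - N18 - N30 - N37 - N36 - N31: 5+2+1+2+7+5 = 22
Cheapest is N16 - N4 - N30 - N37 - N36 - N31 at 19 hops' cost.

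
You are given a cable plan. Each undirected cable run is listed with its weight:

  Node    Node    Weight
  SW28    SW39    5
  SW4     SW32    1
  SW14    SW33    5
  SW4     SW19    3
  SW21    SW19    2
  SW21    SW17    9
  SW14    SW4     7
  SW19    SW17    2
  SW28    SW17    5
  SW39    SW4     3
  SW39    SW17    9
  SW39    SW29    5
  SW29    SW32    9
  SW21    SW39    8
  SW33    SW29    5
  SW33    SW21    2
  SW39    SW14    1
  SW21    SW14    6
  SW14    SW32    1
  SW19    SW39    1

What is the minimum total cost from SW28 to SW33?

Settle nodes by increasing distance from SW28:
SW28: 0
SW39: 5  (via SW28)
SW17: 5  (via SW28)
SW14: 6  (via SW39)
SW19: 6  (via SW39)
SW32: 7  (via SW14)
SW21: 8  (via SW19)
SW4: 8  (via SW39)
SW29: 10  (via SW39)
SW33: 10  (via SW21)
Shortest route: SW28–SW39–SW19–SW21–SW33 = 10.

10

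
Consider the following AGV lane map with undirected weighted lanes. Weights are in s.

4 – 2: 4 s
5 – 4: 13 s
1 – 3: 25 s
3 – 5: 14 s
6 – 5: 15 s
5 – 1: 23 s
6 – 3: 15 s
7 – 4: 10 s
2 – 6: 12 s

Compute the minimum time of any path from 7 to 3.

37 s

Shortest distances from 7:
7: 0
4: 10  (via 7)
2: 14  (via 4)
5: 23  (via 4)
6: 26  (via 2)
3: 37  (via 5)
Shortest route: 7 → 4 → 5 → 3 = 37 s.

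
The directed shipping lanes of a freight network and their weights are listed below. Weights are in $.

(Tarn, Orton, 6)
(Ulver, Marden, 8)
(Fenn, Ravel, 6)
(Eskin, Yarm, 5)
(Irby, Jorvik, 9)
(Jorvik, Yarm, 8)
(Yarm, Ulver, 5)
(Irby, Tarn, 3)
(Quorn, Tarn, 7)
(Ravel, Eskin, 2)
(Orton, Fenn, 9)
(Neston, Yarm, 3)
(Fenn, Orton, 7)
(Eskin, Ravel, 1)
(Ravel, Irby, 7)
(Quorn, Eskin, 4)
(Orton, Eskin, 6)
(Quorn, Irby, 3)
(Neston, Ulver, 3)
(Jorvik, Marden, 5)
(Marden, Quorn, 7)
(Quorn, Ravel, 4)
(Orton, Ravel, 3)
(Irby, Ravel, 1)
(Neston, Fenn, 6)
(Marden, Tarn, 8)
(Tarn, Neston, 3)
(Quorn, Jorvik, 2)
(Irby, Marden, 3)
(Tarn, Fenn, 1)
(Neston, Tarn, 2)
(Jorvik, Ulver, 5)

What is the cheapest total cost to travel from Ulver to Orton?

$22

Running Dijkstra from Ulver:
Ulver: 0
Marden: 8  (via Ulver)
Quorn: 15  (via Marden)
Tarn: 16  (via Marden)
Jorvik: 17  (via Quorn)
Fenn: 17  (via Tarn)
Irby: 18  (via Quorn)
Neston: 19  (via Tarn)
Ravel: 19  (via Quorn)
Eskin: 19  (via Quorn)
Yarm: 22  (via Neston)
Orton: 22  (via Tarn)
Shortest route: Ulver → Marden → Tarn → Orton = $22.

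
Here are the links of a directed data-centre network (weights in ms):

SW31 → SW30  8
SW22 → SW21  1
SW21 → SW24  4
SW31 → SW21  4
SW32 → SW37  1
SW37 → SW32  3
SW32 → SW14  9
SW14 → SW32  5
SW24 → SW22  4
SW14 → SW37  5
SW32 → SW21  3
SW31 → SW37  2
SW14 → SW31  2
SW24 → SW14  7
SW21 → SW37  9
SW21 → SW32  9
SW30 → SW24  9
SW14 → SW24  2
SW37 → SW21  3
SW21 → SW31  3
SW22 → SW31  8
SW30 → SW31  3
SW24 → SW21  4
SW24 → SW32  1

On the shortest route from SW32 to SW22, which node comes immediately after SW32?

SW21

Candidate routes:
SW32–SW37–SW21–SW24–SW22: 1+3+4+4 = 12
SW32–SW21–SW24–SW22: 3+4+4 = 11
The minimum is 11 ms via SW32–SW21–SW24–SW22.
So from SW32 the first move is to SW21.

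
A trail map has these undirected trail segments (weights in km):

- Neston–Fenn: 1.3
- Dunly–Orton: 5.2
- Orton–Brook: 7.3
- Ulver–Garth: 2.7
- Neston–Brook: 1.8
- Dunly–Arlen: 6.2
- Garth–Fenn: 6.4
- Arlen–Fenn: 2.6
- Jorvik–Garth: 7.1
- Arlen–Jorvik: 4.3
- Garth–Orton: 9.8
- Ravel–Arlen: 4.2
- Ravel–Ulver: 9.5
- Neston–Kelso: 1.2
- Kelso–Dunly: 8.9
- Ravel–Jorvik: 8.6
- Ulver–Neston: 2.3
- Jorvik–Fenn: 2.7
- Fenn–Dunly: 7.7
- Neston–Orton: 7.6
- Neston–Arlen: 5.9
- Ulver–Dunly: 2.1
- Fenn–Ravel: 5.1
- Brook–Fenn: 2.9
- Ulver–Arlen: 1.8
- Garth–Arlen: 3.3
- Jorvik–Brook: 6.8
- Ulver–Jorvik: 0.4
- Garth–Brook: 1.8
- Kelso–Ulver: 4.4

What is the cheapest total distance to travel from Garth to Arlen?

3.3 km

Settle nodes by increasing distance from Garth:
Garth: 0
Brook: 1.8  (via Garth)
Ulver: 2.7  (via Garth)
Jorvik: 3.1  (via Ulver)
Arlen: 3.3  (via Garth)
Shortest route: Garth → Arlen = 3.3 km.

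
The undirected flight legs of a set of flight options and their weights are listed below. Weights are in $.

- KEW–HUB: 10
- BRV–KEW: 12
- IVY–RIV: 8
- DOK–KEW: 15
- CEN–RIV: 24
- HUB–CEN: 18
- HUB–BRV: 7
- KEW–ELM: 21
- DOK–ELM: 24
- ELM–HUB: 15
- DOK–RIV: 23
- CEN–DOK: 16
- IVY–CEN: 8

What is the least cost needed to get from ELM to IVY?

$41

Candidate routes:
ELM → HUB → CEN → IVY: 15+18+8 = 41
ELM → DOK → RIV → IVY: 24+23+8 = 55
ELM → DOK → CEN → IVY: 24+16+8 = 48
Cheapest is ELM → HUB → CEN → IVY at $41.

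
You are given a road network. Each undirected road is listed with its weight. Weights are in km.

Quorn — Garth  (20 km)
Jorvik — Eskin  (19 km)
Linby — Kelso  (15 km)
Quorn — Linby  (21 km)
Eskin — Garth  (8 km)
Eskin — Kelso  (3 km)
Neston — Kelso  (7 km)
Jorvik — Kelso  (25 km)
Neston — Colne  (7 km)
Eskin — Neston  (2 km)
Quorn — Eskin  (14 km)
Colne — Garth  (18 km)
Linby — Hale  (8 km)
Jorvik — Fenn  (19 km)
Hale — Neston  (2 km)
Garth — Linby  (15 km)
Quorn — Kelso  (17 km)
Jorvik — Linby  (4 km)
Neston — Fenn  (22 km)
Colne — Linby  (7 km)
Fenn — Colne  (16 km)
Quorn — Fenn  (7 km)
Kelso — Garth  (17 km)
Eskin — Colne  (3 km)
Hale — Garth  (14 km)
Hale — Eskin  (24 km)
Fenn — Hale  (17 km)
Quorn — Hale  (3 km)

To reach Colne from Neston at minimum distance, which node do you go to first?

Eskin

Candidate routes:
Neston–Eskin–Colne: 2+3 = 5
Neston–Colne: 7 = 7
Cheapest is Neston–Eskin–Colne at 5 km.
So from Neston the first move is to Eskin.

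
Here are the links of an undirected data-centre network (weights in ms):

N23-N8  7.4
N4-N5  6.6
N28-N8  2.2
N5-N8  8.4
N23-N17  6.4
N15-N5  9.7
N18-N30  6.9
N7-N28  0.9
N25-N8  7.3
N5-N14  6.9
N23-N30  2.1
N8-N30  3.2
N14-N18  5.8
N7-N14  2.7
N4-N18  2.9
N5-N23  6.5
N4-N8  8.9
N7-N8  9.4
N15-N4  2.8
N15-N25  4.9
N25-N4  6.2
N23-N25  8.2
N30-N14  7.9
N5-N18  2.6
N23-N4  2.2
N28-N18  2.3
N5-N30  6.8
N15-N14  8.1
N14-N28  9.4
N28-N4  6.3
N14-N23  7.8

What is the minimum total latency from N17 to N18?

Settle nodes by increasing distance from N17:
N17: 0
N23: 6.4  (via N17)
N30: 8.5  (via N23)
N4: 8.6  (via N23)
N15: 11.4  (via N4)
N18: 11.5  (via N4)
Shortest route: N17 → N23 → N4 → N18 = 11.5 ms.

11.5 ms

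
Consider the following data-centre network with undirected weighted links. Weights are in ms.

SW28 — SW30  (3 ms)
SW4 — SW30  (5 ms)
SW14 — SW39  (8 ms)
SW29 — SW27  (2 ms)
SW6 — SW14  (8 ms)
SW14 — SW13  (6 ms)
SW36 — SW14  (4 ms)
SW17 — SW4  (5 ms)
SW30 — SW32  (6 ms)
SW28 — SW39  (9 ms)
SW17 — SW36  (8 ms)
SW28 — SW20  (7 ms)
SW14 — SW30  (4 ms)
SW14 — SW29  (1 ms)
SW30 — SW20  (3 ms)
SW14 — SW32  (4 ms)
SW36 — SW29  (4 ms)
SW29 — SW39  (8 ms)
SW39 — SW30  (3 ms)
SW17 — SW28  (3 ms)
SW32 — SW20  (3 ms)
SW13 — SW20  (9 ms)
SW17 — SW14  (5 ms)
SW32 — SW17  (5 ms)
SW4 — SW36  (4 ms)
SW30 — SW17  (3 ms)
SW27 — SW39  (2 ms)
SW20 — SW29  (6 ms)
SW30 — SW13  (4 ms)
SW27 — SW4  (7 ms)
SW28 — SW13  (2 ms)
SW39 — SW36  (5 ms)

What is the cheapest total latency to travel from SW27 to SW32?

7 ms

Shortest distances from SW27:
SW27: 0
SW29: 2  (via SW27)
SW39: 2  (via SW27)
SW14: 3  (via SW29)
SW30: 5  (via SW39)
SW36: 6  (via SW29)
SW4: 7  (via SW27)
SW32: 7  (via SW14)
Shortest route: SW27–SW29–SW14–SW32 = 7 ms.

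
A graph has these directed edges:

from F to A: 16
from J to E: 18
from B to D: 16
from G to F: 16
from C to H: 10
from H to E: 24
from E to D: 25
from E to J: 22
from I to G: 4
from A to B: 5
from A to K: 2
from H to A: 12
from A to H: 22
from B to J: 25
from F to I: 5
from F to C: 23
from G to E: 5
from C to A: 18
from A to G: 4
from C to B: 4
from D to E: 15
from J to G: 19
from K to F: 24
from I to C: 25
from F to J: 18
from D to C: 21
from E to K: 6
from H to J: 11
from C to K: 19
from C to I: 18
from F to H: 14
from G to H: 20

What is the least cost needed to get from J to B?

56

Compare a few routes:
J - G - F - A - B: 19+16+16+5 = 56
J - G - F - C - B: 19+16+23+4 = 62
J - G - F - H - A - B: 19+16+14+12+5 = 66
The minimum is 56 via J - G - F - A - B.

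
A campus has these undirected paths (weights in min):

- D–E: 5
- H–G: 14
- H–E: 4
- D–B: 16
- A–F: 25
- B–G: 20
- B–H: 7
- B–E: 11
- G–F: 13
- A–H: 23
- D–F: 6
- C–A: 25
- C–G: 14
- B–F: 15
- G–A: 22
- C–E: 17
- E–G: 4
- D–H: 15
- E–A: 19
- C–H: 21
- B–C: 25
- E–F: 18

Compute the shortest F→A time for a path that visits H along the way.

Shortest F→H: F–D–E–H = 15
Best H to A: H–A costing 23
Total via H: 15 + 23 = 38 min.

38 min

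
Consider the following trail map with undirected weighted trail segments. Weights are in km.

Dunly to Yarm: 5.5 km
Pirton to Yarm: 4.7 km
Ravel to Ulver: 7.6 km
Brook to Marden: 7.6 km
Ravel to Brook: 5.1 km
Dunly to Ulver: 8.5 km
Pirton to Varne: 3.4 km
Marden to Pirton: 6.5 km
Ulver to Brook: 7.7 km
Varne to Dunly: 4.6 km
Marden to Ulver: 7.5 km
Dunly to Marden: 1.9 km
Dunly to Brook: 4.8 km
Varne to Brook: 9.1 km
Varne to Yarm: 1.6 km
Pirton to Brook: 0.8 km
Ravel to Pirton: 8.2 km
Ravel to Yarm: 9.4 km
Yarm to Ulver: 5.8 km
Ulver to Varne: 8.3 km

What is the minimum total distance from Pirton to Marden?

Running Dijkstra from Pirton:
Pirton: 0
Brook: 0.8  (via Pirton)
Varne: 3.4  (via Pirton)
Yarm: 4.7  (via Pirton)
Dunly: 5.6  (via Brook)
Ravel: 5.9  (via Brook)
Marden: 6.5  (via Pirton)
Shortest route: Pirton–Marden = 6.5 km.

6.5 km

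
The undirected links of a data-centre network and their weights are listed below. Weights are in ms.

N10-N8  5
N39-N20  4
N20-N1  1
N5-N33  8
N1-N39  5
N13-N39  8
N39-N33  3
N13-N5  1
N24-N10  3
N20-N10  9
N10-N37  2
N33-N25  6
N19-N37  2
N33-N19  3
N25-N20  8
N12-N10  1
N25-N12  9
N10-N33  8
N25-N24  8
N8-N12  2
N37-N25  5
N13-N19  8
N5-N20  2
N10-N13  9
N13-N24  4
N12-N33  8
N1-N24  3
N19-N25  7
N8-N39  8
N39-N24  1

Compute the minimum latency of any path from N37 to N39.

Running Dijkstra from N37:
N37: 0
N10: 2  (via N37)
N19: 2  (via N37)
N12: 3  (via N10)
N25: 5  (via N37)
N8: 5  (via N12)
N33: 5  (via N19)
N24: 5  (via N10)
N39: 6  (via N24)
Shortest route: N37 → N10 → N24 → N39 = 6 ms.

6 ms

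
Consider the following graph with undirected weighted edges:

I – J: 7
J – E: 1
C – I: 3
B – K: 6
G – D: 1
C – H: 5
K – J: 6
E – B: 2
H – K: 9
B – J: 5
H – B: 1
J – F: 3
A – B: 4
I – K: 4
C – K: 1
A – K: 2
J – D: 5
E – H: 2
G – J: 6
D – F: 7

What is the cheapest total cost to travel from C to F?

Shortest distances from C:
C: 0
K: 1  (via C)
A: 3  (via K)
I: 3  (via C)
H: 5  (via C)
B: 6  (via H)
E: 7  (via H)
J: 7  (via K)
F: 10  (via J)
Shortest route: C → K → J → F = 10.

10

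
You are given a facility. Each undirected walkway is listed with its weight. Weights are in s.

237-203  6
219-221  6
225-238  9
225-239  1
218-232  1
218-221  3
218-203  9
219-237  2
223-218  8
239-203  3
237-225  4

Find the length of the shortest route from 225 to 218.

13 s

Running Dijkstra from 225:
225: 0
239: 1  (via 225)
237: 4  (via 225)
203: 4  (via 239)
219: 6  (via 237)
238: 9  (via 225)
221: 12  (via 219)
218: 13  (via 203)
Shortest route: 225–239–203–218 = 13 s.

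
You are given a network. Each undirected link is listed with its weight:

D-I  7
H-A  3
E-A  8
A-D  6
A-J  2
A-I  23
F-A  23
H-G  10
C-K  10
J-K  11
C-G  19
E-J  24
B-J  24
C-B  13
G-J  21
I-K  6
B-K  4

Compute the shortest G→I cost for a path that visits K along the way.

Shortest G→K: G → H → A → J → K = 26
Best K to I: K → I costing 6
Total via K: 26 + 6 = 32.

32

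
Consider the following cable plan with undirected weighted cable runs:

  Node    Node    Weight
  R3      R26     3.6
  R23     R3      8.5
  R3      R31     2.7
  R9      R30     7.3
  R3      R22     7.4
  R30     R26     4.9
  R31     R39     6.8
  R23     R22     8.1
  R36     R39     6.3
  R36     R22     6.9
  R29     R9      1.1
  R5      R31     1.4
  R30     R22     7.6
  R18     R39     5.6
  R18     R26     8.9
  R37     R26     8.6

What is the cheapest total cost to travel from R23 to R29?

24.1

Settle nodes by increasing distance from R23:
R23: 0
R22: 8.1  (via R23)
R3: 8.5  (via R23)
R31: 11.2  (via R3)
R26: 12.1  (via R3)
R5: 12.6  (via R31)
R36: 15  (via R22)
R30: 15.7  (via R22)
R39: 18  (via R31)
R37: 20.7  (via R26)
R18: 21  (via R26)
R9: 23  (via R30)
R29: 24.1  (via R9)
Shortest route: R23 → R22 → R30 → R9 → R29 = 24.1.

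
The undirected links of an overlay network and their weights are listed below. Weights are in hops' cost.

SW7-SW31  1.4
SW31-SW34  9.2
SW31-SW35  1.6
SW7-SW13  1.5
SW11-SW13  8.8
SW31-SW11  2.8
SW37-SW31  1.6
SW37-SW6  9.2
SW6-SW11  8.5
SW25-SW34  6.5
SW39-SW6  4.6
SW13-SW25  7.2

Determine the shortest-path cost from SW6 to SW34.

20 hops' cost

Settle nodes by increasing distance from SW6:
SW6: 0
SW39: 4.6  (via SW6)
SW11: 8.5  (via SW6)
SW37: 9.2  (via SW6)
SW31: 10.8  (via SW37)
SW7: 12.2  (via SW31)
SW35: 12.4  (via SW31)
SW13: 13.7  (via SW7)
SW34: 20  (via SW31)
Shortest route: SW6–SW37–SW31–SW34 = 20 hops' cost.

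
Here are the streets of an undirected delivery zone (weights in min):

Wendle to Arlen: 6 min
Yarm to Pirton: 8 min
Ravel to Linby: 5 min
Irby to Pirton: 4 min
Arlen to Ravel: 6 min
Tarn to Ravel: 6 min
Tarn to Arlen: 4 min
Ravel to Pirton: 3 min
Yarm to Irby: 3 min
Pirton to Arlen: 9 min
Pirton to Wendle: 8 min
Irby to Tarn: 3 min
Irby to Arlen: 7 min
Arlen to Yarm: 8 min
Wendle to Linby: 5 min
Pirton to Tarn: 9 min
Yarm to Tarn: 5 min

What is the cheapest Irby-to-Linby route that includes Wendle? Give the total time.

Shortest Irby→Wendle: Irby → Pirton → Wendle = 12
Shortest Wendle→Linby: Wendle → Linby = 5
Total via Wendle: 12 + 5 = 17 min.

17 min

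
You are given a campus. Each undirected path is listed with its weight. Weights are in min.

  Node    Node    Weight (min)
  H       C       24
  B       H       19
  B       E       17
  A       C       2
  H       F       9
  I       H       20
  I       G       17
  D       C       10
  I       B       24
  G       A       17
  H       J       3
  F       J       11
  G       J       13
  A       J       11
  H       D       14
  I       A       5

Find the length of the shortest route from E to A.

46 min

Compare a few routes:
E → B → H → J → A: 17+19+3+11 = 50
E → B → I → A: 17+24+5 = 46
E → B → H → I → A: 17+19+20+5 = 61
The minimum is 46 min via E → B → I → A.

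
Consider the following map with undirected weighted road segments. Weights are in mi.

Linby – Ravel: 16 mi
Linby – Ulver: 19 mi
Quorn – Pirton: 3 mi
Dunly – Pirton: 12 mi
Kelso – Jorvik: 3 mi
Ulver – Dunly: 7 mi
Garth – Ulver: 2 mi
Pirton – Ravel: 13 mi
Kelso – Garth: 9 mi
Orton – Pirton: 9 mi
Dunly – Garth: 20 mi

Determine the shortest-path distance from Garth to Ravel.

34 mi

Enumerating some paths:
Garth–Dunly–Ulver–Linby–Ravel: 20+7+19+16 = 62
Garth–Ulver–Linby–Ravel: 2+19+16 = 37
Garth–Ulver–Dunly–Pirton–Ravel: 2+7+12+13 = 34
Garth–Dunly–Pirton–Ravel: 20+12+13 = 45
Cheapest is Garth–Ulver–Dunly–Pirton–Ravel at 34 mi.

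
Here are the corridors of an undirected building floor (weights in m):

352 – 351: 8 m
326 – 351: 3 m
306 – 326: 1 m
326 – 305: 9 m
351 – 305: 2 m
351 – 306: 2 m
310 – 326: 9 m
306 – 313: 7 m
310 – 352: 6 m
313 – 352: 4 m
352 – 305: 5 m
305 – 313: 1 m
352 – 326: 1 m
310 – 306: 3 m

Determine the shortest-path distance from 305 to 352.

5 m

Shortest distances from 305:
305: 0
313: 1  (via 305)
351: 2  (via 305)
306: 4  (via 351)
326: 5  (via 351)
352: 5  (via 305)
Shortest route: 305–352 = 5 m.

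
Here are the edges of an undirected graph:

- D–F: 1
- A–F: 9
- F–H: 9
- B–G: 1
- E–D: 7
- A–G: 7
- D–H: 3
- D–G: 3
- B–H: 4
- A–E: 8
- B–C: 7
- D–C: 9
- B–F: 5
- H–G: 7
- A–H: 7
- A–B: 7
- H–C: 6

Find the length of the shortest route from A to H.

7

Running Dijkstra from A:
A: 0
B: 7  (via A)
G: 7  (via A)
H: 7  (via A)
Shortest route: A–H = 7.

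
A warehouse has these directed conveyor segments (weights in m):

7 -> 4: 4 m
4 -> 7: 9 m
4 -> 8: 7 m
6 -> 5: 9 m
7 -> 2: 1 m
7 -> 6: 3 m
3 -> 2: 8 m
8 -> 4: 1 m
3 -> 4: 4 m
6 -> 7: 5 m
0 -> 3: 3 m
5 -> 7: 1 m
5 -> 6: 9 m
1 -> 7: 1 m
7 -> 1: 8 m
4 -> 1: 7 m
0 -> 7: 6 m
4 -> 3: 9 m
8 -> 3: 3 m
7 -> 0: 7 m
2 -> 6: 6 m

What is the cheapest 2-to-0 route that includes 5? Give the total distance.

Best 2 to 5: 2 → 6 → 5 costing 15
Shortest 5→0: 5 → 7 → 0 = 8
Total via 5: 15 + 8 = 23 m.

23 m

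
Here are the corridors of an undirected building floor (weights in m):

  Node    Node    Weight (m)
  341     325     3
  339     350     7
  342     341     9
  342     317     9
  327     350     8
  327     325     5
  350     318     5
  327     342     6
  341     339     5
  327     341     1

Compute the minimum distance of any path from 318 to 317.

28 m

Running Dijkstra from 318:
318: 0
350: 5  (via 318)
339: 12  (via 350)
327: 13  (via 350)
341: 14  (via 327)
325: 17  (via 341)
342: 19  (via 327)
317: 28  (via 342)
Shortest route: 318–350–327–342–317 = 28 m.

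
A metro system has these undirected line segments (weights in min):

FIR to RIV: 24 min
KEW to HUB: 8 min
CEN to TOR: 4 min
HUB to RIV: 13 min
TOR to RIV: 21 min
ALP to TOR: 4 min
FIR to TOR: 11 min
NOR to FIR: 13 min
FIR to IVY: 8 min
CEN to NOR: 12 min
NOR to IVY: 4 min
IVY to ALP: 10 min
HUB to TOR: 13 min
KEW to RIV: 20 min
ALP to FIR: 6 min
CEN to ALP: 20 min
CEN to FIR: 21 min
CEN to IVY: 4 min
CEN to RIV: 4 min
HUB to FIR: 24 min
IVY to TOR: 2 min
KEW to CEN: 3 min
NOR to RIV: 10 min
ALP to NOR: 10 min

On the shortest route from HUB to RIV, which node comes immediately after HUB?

Enumerating some paths:
HUB–KEW–CEN–RIV: 8+3+4 = 15
HUB–RIV: 13 = 13
HUB–TOR–IVY–CEN–RIV: 13+2+4+4 = 23
HUB–TOR–CEN–RIV: 13+4+4 = 21
Cheapest is HUB–RIV at 13 min.
So from HUB the first move is to RIV.

RIV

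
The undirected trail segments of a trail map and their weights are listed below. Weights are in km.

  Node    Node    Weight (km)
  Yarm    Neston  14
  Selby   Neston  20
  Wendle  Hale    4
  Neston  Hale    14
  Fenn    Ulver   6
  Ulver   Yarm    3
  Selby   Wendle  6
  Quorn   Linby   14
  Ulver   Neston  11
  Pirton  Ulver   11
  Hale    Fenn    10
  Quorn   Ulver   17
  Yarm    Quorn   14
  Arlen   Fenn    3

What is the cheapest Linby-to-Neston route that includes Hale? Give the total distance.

61 km

Best Linby to Hale: Linby–Quorn–Ulver–Fenn–Hale costing 47
Shortest Hale→Neston: Hale–Neston = 14
Total via Hale: 47 + 14 = 61 km.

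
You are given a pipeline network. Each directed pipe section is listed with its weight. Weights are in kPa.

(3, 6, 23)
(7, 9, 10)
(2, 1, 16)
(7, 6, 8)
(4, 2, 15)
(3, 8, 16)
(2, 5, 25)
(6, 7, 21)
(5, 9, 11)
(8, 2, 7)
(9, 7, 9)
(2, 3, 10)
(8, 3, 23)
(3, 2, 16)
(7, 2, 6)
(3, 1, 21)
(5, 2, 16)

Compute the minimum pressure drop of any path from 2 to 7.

Running Dijkstra from 2:
2: 0
3: 10  (via 2)
1: 16  (via 2)
5: 25  (via 2)
8: 26  (via 3)
6: 33  (via 3)
9: 36  (via 5)
7: 45  (via 9)
Shortest route: 2 → 5 → 9 → 7 = 45 kPa.

45 kPa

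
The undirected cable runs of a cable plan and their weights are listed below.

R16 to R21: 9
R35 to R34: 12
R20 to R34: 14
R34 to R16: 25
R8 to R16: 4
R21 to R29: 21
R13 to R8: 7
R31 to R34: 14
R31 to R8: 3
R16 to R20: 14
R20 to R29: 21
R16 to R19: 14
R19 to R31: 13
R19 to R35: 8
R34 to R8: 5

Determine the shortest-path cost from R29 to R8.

Candidate routes:
R29 - R20 - R16 - R8: 21+14+4 = 39
R29 - R21 - R16 - R8: 21+9+4 = 34
R29 - R20 - R34 - R8: 21+14+5 = 40
Cheapest is R29 - R21 - R16 - R8 at 34.

34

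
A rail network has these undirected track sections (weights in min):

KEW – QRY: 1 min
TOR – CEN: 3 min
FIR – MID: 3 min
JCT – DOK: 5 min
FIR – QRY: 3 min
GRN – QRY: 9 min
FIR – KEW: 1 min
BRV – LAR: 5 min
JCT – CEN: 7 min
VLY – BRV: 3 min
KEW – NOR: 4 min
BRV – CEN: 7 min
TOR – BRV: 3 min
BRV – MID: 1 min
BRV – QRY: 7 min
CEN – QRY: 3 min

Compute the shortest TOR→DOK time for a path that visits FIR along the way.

24 min

Best TOR to FIR: TOR–BRV–MID–FIR costing 7
Shortest FIR→DOK: FIR–KEW–QRY–CEN–JCT–DOK = 17
Total via FIR: 7 + 17 = 24 min.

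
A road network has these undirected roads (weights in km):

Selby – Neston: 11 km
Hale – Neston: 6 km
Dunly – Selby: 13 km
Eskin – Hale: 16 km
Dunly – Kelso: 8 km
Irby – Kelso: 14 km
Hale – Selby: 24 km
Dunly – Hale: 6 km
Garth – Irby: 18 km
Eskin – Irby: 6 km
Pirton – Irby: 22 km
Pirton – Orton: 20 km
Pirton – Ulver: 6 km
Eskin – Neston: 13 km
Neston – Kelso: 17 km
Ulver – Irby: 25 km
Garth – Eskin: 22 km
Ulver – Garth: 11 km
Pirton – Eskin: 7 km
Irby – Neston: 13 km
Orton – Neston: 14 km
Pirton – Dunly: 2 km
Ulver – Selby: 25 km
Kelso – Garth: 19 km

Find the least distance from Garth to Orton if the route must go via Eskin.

49 km

Best Garth to Eskin: Garth–Eskin costing 22
Best Eskin to Orton: Eskin–Pirton–Orton costing 27
Total via Eskin: 22 + 27 = 49 km.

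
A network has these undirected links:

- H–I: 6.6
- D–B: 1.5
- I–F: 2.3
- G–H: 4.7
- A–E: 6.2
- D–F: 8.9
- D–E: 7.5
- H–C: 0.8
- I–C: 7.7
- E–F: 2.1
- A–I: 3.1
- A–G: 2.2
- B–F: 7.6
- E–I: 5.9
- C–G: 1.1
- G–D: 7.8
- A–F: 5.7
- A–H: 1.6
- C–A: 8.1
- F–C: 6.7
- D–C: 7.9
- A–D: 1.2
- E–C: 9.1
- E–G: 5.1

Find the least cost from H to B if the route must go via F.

Best H to F: H–A–I–F costing 7
Shortest F→B: F–B = 7.6
Total via F: 7 + 7.6 = 14.6.

14.6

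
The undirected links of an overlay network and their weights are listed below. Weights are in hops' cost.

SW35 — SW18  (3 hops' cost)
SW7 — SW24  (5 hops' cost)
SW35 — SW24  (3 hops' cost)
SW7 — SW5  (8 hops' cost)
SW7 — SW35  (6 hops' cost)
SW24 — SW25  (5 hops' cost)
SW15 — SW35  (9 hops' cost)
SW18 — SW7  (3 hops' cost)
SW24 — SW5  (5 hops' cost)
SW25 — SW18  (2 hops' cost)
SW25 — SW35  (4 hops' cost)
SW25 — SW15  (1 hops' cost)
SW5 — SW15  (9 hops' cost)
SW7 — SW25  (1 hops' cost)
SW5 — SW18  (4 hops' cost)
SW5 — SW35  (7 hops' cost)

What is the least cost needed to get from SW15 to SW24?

Candidate routes:
SW15 - SW25 - SW35 - SW24: 1+4+3 = 8
SW15 - SW25 - SW18 - SW35 - SW24: 1+2+3+3 = 9
SW15 - SW25 - SW7 - SW24: 1+1+5 = 7
SW15 - SW25 - SW24: 1+5 = 6
The minimum is 6 hops' cost via SW15 - SW25 - SW24.

6 hops' cost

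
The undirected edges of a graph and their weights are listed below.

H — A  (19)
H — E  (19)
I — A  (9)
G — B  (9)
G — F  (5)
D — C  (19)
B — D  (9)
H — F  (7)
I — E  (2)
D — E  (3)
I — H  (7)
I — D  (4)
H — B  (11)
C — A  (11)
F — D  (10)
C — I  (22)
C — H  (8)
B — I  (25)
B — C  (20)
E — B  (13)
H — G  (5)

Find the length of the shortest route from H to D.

11

Running Dijkstra from H:
H: 0
G: 5  (via H)
F: 7  (via H)
I: 7  (via H)
C: 8  (via H)
E: 9  (via I)
B: 11  (via H)
D: 11  (via I)
Shortest route: H–I–D = 11.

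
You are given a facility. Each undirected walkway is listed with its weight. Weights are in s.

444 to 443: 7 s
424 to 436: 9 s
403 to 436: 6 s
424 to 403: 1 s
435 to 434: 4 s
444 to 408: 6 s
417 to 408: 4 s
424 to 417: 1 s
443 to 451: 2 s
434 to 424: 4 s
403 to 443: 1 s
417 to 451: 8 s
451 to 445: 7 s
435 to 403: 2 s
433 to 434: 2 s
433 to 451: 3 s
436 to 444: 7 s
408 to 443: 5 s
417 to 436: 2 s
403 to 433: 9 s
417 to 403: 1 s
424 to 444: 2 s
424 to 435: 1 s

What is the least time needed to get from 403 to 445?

Shortest distances from 403:
403: 0
417: 1  (via 403)
424: 1  (via 403)
443: 1  (via 403)
435: 2  (via 403)
444: 3  (via 424)
451: 3  (via 443)
436: 3  (via 417)
434: 5  (via 424)
408: 5  (via 417)
433: 6  (via 451)
445: 10  (via 451)
Shortest route: 403–443–451–445 = 10 s.

10 s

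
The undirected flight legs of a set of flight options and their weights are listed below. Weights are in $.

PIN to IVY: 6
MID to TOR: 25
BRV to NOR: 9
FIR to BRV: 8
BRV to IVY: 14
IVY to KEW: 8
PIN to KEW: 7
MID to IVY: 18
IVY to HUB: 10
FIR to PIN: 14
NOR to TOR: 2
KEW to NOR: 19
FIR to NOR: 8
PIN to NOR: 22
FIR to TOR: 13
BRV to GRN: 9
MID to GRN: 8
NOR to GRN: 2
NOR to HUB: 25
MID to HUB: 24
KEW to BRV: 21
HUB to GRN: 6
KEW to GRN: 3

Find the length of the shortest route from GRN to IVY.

$11

Running Dijkstra from GRN:
GRN: 0
NOR: 2  (via GRN)
KEW: 3  (via GRN)
TOR: 4  (via NOR)
HUB: 6  (via GRN)
MID: 8  (via GRN)
BRV: 9  (via GRN)
FIR: 10  (via NOR)
PIN: 10  (via KEW)
IVY: 11  (via KEW)
Shortest route: GRN → KEW → IVY = $11.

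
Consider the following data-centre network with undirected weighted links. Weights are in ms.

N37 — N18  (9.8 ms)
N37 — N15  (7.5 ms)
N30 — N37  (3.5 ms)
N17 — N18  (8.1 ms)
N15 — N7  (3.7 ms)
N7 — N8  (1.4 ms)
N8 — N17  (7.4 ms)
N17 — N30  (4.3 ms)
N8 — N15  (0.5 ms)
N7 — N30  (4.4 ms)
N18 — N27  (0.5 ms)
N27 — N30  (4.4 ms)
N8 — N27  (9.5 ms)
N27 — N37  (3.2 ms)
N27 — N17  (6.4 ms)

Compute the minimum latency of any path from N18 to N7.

Enumerating some paths:
N18 - N27 - N8 - N7: 0.5+9.5+1.4 = 11.4
N18 - N27 - N30 - N7: 0.5+4.4+4.4 = 9.3
The minimum is 9.3 ms via N18 - N27 - N30 - N7.

9.3 ms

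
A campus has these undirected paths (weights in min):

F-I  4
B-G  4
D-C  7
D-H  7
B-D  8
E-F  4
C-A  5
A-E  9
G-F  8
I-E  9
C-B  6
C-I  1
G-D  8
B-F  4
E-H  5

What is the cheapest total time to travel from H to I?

13 min

Running Dijkstra from H:
H: 0
E: 5  (via H)
D: 7  (via H)
F: 9  (via E)
B: 13  (via F)
I: 13  (via F)
Shortest route: H → E → F → I = 13 min.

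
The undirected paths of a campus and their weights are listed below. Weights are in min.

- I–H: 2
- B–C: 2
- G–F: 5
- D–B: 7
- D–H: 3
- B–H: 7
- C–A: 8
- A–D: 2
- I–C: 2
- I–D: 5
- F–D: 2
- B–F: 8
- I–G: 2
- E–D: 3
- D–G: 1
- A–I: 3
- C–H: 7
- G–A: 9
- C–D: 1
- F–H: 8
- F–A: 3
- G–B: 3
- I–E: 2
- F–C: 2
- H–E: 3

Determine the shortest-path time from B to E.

6 min

Running Dijkstra from B:
B: 0
C: 2  (via B)
D: 3  (via C)
G: 3  (via B)
F: 4  (via C)
I: 4  (via C)
A: 5  (via D)
E: 6  (via D)
Shortest route: B–C–D–E = 6 min.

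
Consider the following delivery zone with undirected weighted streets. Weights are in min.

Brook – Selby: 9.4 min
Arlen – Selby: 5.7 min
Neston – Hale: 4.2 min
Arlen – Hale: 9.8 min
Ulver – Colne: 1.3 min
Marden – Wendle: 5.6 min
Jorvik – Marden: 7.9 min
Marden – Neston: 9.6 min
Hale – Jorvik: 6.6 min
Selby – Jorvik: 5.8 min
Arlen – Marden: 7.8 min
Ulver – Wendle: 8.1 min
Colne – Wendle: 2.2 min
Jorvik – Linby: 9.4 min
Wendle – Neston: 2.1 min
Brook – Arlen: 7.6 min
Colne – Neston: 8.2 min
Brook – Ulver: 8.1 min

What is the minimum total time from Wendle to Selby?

Candidate routes:
Wendle–Neston–Hale–Jorvik–Selby: 2.1+4.2+6.6+5.8 = 18.7
Wendle–Marden–Jorvik–Selby: 5.6+7.9+5.8 = 19.3
Wendle–Marden–Arlen–Selby: 5.6+7.8+5.7 = 19.1
The minimum is 18.7 min via Wendle–Neston–Hale–Jorvik–Selby.

18.7 min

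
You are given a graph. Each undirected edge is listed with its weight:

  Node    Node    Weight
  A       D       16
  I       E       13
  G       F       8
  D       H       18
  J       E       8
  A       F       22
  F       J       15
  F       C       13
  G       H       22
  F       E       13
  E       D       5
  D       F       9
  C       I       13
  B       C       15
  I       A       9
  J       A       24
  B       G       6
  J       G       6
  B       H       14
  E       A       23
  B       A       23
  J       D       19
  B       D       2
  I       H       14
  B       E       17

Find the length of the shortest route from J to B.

Enumerating some paths:
J–E–D–B: 8+5+2 = 15
J–G–B: 6+6 = 12
J–D–B: 19+2 = 21
The minimum is 12 via J–G–B.

12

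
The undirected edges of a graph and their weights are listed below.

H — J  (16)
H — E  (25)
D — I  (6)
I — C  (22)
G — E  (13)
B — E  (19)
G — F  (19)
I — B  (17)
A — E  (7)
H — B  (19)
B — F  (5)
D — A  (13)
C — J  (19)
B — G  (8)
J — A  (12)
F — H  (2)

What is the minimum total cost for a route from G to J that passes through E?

Shortest G→E: G → E = 13
Shortest E→J: E → A → J = 19
Total via E: 13 + 19 = 32.

32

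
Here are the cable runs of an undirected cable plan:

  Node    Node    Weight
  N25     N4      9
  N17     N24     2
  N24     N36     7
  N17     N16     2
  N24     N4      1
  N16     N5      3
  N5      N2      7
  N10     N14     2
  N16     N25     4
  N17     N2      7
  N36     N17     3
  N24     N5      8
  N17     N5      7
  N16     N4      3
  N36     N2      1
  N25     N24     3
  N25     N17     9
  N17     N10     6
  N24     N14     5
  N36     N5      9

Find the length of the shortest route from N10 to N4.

Candidate routes:
N10–N17–N24–N4: 6+2+1 = 9
N10–N14–N24–N4: 2+5+1 = 8
Cheapest is N10–N14–N24–N4 at 8.

8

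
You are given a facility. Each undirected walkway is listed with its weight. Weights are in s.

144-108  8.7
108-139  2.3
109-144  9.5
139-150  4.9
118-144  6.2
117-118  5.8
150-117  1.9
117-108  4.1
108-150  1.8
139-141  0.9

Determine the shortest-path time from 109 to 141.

21.4 s

Settle nodes by increasing distance from 109:
109: 0
144: 9.5  (via 109)
118: 15.7  (via 144)
108: 18.2  (via 144)
150: 20  (via 108)
139: 20.5  (via 108)
141: 21.4  (via 139)
Shortest route: 109 → 144 → 108 → 139 → 141 = 21.4 s.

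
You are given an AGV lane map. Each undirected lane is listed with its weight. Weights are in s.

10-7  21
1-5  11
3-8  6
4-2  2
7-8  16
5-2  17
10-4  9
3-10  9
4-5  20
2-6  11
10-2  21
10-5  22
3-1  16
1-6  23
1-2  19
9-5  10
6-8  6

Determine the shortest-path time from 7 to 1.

38 s

Enumerating some paths:
7–10–3–1: 21+9+16 = 46
7–8–6–1: 16+6+23 = 45
7–8–3–1: 16+6+16 = 38
Cheapest is 7–8–3–1 at 38 s.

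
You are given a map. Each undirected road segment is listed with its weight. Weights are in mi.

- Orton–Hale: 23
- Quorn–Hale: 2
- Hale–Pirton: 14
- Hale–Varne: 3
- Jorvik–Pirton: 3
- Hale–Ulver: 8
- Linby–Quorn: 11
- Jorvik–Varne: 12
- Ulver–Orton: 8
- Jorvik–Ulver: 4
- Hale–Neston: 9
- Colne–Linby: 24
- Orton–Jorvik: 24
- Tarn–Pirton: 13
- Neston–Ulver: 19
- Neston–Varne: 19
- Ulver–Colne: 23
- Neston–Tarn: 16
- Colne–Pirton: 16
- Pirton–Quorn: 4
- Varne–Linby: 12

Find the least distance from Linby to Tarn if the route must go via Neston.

Best Linby to Neston: Linby–Quorn–Hale–Neston costing 22
Shortest Neston→Tarn: Neston–Tarn = 16
Total via Neston: 22 + 16 = 38 mi.

38 mi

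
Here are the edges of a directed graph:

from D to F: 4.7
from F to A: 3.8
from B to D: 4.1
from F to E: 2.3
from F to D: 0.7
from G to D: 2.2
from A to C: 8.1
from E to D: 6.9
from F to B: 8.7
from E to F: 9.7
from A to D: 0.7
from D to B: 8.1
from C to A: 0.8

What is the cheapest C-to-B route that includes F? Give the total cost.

14.9

Best C to F: C → A → D → F costing 6.2
Best F to B: F → B costing 8.7
Total via F: 6.2 + 8.7 = 14.9.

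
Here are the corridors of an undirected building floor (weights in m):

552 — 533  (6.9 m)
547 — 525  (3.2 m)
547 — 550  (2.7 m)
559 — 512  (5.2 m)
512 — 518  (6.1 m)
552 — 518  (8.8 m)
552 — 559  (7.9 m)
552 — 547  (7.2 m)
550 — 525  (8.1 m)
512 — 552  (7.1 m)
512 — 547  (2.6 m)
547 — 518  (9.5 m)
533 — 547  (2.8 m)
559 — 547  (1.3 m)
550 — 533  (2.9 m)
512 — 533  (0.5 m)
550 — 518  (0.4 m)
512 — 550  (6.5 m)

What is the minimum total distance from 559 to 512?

3.9 m

Settle nodes by increasing distance from 559:
559: 0
547: 1.3  (via 559)
512: 3.9  (via 547)
Shortest route: 559 → 547 → 512 = 3.9 m.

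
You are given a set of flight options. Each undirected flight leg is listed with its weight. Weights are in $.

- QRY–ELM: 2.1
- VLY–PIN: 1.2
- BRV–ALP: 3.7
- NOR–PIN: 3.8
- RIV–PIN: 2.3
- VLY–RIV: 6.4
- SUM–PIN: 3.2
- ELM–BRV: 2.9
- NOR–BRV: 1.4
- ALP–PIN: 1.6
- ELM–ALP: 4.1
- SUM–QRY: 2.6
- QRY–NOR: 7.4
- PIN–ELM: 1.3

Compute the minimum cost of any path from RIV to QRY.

Enumerating some paths:
RIV → PIN → SUM → QRY: 2.3+3.2+2.6 = 8.1
RIV → PIN → ELM → QRY: 2.3+1.3+2.1 = 5.7
The minimum is $5.7 via RIV → PIN → ELM → QRY.

$5.7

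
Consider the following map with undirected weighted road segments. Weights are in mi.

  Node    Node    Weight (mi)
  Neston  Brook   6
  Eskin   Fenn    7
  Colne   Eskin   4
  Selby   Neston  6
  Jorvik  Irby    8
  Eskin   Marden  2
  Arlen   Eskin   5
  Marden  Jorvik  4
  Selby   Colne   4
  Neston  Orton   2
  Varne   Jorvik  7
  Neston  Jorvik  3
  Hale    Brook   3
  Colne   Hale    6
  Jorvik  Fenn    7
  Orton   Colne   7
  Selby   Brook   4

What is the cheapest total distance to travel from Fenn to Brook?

16 mi

Enumerating some paths:
Fenn - Eskin - Colne - Selby - Brook: 7+4+4+4 = 19
Fenn - Jorvik - Neston - Brook: 7+3+6 = 16
The minimum is 16 mi via Fenn - Jorvik - Neston - Brook.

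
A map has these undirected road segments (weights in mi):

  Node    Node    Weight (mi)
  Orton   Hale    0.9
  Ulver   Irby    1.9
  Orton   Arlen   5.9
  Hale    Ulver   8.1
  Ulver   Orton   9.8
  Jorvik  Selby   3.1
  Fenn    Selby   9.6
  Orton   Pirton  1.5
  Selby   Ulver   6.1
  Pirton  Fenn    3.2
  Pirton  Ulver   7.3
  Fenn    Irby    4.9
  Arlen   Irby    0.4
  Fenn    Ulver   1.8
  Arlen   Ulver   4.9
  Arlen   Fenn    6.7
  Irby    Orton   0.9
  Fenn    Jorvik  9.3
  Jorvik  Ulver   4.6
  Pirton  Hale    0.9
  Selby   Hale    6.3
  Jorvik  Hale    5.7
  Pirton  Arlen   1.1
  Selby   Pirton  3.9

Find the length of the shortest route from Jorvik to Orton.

Enumerating some paths:
Jorvik–Hale–Pirton–Orton: 5.7+0.9+1.5 = 8.1
Jorvik–Hale–Orton: 5.7+0.9 = 6.6
Jorvik–Ulver–Irby–Orton: 4.6+1.9+0.9 = 7.4
Jorvik–Selby–Pirton–Orton: 3.1+3.9+1.5 = 8.5
Cheapest is Jorvik–Hale–Orton at 6.6 mi.

6.6 mi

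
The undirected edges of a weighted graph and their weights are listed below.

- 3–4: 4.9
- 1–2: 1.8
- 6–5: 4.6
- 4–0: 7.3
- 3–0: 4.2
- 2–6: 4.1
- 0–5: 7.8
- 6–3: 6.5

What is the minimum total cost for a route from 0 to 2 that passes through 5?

16.5

Shortest 0→5: 0 → 5 = 7.8
Best 5 to 2: 5 → 6 → 2 costing 8.7
Total via 5: 7.8 + 8.7 = 16.5.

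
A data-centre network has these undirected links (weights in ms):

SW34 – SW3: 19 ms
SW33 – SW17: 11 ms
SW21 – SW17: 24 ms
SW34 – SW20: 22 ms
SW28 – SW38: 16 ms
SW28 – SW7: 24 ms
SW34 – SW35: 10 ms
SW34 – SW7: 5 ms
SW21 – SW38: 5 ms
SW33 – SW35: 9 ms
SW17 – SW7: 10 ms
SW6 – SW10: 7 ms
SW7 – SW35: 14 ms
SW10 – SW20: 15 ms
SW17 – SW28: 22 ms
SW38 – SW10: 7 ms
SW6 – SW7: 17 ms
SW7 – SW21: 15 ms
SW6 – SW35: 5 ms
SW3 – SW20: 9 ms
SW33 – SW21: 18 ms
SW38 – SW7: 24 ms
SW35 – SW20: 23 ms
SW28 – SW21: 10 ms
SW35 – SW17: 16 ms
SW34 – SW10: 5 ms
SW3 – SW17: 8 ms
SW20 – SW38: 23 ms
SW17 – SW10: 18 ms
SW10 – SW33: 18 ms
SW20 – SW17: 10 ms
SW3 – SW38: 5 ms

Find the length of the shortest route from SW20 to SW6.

22 ms

Shortest distances from SW20:
SW20: 0
SW3: 9  (via SW20)
SW17: 10  (via SW20)
SW38: 14  (via SW3)
SW10: 15  (via SW20)
SW21: 19  (via SW38)
SW7: 20  (via SW17)
SW34: 20  (via SW10)
SW33: 21  (via SW17)
SW6: 22  (via SW10)
Shortest route: SW20 → SW10 → SW6 = 22 ms.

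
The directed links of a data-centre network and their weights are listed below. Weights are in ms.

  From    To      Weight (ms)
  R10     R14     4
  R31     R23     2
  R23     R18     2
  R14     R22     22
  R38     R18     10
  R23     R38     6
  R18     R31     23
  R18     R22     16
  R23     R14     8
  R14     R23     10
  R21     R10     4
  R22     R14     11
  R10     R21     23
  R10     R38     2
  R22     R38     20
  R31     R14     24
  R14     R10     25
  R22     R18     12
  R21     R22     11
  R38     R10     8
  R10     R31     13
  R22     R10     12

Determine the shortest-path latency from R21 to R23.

18 ms

Running Dijkstra from R21:
R21: 0
R10: 4  (via R21)
R38: 6  (via R10)
R14: 8  (via R10)
R22: 11  (via R21)
R18: 16  (via R38)
R31: 17  (via R10)
R23: 18  (via R14)
Shortest route: R21–R10–R14–R23 = 18 ms.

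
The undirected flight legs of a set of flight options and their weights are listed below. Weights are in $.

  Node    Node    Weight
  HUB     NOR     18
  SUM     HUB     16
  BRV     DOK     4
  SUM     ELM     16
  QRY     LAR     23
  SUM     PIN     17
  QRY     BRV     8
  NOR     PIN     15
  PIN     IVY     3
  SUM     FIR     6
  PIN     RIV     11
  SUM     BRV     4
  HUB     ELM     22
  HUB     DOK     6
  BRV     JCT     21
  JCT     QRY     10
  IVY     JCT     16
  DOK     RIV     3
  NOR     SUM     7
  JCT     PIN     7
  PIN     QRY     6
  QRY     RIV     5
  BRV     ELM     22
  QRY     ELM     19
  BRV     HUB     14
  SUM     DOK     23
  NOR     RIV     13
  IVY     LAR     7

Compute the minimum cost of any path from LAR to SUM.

Compare a few routes:
LAR → IVY → PIN → QRY → BRV → SUM: 7+3+6+8+4 = 28
LAR → IVY → PIN → RIV → DOK → BRV → SUM: 7+3+11+3+4+4 = 32
LAR → IVY → PIN → SUM: 7+3+17 = 27
Cheapest is LAR → IVY → PIN → SUM at $27.

$27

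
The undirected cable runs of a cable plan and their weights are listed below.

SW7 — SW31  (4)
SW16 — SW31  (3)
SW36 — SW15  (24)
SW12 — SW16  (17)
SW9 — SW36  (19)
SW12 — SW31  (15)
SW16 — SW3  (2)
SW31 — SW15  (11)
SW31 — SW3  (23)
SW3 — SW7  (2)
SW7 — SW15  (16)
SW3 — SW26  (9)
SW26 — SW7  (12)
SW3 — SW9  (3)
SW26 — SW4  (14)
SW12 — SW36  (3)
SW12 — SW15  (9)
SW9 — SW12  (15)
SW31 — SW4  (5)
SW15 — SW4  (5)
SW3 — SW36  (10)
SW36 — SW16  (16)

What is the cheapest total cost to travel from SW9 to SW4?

13

Enumerating some paths:
SW9 - SW3 - SW16 - SW31 - SW4: 3+2+3+5 = 13
SW9 - SW3 - SW7 - SW31 - SW4: 3+2+4+5 = 14
The minimum is 13 via SW9 - SW3 - SW16 - SW31 - SW4.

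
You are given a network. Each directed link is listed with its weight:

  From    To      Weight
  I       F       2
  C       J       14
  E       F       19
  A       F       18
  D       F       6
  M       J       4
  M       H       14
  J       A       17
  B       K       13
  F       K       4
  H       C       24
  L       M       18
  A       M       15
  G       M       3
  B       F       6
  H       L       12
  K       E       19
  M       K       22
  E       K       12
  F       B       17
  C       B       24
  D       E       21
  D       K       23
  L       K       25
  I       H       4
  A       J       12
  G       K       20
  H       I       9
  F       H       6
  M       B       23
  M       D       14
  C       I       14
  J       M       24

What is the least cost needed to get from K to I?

53

Candidate routes:
K → E → F → H → I: 19+19+6+9 = 53
K → E → F → H → C → I: 19+19+6+24+14 = 82
The minimum is 53 via K → E → F → H → I.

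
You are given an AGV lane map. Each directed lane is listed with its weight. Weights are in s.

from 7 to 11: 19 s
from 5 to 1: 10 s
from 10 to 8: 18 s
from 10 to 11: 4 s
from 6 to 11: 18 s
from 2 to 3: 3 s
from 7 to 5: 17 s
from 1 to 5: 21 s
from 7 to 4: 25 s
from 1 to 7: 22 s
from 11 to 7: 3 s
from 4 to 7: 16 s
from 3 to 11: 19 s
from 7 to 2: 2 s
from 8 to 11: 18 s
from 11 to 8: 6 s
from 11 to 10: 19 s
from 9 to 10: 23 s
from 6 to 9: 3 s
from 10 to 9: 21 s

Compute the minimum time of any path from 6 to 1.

Settle nodes by increasing distance from 6:
6: 0
9: 3  (via 6)
11: 18  (via 6)
7: 21  (via 11)
2: 23  (via 7)
8: 24  (via 11)
3: 26  (via 2)
10: 26  (via 9)
5: 38  (via 7)
4: 46  (via 7)
1: 48  (via 5)
Shortest route: 6–11–7–5–1 = 48 s.

48 s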